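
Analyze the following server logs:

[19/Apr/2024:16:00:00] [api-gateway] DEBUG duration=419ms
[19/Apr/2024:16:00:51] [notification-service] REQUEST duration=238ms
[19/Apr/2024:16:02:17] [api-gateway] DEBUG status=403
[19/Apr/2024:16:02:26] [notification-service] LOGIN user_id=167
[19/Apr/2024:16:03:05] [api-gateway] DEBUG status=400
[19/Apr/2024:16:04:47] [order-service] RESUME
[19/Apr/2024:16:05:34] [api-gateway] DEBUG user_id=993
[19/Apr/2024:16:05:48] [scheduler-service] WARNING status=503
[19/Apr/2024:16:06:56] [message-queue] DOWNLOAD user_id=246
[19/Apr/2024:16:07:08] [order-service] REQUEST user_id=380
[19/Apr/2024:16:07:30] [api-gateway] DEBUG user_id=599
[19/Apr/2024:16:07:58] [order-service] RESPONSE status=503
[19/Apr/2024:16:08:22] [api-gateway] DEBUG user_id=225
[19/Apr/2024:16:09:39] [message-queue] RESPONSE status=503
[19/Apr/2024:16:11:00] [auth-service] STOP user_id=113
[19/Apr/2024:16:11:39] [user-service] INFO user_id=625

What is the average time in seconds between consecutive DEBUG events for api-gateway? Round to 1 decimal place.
100.4

To calculate average interval:

1. Find all DEBUG events for api-gateway in order
2. Calculate time gaps between consecutive events
3. Compute mean of gaps: 502 / 5 = 100.4 seconds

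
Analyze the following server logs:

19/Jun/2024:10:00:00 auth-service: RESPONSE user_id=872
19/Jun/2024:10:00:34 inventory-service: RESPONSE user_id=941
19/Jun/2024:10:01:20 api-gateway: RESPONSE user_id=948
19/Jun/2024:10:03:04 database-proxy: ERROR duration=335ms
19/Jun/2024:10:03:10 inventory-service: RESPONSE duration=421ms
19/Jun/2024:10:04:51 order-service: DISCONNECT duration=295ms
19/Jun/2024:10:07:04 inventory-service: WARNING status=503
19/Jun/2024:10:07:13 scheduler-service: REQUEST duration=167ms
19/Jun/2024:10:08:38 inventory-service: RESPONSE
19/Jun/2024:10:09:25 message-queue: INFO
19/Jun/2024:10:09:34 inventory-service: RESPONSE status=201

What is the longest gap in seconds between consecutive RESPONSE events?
328

To find the longest gap:

1. Extract all RESPONSE events in chronological order
2. Calculate time differences between consecutive events
3. Find the maximum difference
4. Longest gap: 328 seconds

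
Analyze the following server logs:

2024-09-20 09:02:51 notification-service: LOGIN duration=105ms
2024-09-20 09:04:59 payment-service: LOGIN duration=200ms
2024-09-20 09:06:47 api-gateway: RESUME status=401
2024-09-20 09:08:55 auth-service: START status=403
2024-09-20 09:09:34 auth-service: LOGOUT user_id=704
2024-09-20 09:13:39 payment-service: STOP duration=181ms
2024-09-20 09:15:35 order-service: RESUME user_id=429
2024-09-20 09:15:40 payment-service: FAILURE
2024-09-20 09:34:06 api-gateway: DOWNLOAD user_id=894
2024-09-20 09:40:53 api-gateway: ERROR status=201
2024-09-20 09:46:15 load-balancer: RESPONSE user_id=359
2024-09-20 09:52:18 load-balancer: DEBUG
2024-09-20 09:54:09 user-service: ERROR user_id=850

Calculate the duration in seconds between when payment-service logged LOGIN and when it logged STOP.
520

To find the time between events:

1. Locate the first LOGIN event for payment-service: 2024-09-20 09:04:59
2. Locate the first STOP event for payment-service: 2024-09-20 09:13:39
3. Calculate the difference: 2024-09-20 09:13:39 - 2024-09-20 09:04:59 = 520 seconds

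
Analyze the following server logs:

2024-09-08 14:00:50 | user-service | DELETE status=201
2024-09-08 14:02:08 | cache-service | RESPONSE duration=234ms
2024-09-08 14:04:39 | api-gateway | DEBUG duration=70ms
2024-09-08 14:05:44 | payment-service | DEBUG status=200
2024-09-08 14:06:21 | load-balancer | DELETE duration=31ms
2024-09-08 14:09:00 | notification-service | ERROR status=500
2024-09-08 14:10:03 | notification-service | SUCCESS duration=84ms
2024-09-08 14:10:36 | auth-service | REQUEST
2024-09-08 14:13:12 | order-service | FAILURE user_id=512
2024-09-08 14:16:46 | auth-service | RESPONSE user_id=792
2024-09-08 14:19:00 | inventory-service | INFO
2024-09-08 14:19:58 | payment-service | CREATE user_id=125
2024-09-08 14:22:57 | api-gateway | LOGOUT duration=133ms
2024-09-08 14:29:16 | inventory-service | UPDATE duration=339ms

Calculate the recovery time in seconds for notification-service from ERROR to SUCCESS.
63

To calculate recovery time:

1. Find ERROR event for notification-service: 2024-09-08 14:09:00
2. Find next SUCCESS event for notification-service: 2024-09-08 14:10:03
3. Recovery time: 2024-09-08 14:10:03 - 2024-09-08 14:09:00 = 63 seconds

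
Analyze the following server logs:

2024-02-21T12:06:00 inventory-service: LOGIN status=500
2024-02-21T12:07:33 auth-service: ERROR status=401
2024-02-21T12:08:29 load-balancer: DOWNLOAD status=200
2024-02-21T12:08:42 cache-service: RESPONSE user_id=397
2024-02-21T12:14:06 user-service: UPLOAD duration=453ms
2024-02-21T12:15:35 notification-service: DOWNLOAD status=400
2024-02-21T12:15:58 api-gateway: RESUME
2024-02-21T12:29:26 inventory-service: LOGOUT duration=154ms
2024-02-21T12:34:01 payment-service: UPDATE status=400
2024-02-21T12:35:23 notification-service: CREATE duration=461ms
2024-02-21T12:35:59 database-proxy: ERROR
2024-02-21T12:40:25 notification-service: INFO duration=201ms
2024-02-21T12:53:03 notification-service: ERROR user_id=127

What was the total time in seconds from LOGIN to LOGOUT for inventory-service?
1406

To calculate state duration:

1. Find LOGIN event for inventory-service: 2024-02-21T12:06:00
2. Find LOGOUT event for inventory-service: 2024-02-21T12:29:26
3. Calculate duration: 2024-02-21T12:29:26 - 2024-02-21T12:06:00 = 1406 seconds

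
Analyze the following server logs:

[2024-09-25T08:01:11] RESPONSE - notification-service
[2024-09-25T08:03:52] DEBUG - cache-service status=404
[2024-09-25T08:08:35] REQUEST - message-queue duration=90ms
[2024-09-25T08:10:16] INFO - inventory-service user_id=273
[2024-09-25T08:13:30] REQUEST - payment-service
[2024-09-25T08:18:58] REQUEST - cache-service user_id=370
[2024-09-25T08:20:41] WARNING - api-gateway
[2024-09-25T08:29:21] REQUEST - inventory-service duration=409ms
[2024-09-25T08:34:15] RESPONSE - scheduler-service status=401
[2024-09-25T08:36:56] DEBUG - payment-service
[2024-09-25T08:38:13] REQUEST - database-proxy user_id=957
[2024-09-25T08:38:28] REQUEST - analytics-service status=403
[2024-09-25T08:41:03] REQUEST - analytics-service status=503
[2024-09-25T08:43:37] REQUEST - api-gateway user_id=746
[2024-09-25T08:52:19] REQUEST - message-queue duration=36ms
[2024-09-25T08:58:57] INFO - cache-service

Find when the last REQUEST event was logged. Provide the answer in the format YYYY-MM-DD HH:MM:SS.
2024-09-25 08:52:19

To find the last event:

1. Filter for all REQUEST events
2. Sort by timestamp
3. Select the last one
4. Timestamp: 2024-09-25 08:52:19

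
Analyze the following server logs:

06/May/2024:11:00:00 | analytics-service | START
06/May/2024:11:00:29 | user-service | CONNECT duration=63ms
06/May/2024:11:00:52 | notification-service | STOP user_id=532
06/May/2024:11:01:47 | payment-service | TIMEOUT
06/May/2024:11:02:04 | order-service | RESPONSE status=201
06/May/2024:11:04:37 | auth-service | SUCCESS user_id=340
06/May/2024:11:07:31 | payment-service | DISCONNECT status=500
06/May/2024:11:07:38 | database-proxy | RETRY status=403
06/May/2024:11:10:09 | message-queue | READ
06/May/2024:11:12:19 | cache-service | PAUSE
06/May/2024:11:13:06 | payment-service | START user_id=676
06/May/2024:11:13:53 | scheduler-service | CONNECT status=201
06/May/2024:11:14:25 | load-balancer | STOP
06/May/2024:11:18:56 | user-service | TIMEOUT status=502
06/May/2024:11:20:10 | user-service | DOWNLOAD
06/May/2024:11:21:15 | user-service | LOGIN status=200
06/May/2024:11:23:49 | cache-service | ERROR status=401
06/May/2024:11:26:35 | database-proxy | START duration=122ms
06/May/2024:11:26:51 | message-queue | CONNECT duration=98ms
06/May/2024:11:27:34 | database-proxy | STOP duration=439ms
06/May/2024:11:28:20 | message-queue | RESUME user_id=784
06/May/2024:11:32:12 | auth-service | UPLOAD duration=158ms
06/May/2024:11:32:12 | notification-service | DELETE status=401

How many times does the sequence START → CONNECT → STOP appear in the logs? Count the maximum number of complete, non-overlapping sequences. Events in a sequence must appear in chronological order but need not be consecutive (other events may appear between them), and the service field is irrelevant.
3

To count sequences:

1. Look for pattern: START → CONNECT → STOP
2. Greedily scan the log in chronological order, matching each sequence element in turn (ignoring service)
3. Each time the full pattern completes, increment the count and restart matching from the next event
4. Complete non-overlapping sequences found: 3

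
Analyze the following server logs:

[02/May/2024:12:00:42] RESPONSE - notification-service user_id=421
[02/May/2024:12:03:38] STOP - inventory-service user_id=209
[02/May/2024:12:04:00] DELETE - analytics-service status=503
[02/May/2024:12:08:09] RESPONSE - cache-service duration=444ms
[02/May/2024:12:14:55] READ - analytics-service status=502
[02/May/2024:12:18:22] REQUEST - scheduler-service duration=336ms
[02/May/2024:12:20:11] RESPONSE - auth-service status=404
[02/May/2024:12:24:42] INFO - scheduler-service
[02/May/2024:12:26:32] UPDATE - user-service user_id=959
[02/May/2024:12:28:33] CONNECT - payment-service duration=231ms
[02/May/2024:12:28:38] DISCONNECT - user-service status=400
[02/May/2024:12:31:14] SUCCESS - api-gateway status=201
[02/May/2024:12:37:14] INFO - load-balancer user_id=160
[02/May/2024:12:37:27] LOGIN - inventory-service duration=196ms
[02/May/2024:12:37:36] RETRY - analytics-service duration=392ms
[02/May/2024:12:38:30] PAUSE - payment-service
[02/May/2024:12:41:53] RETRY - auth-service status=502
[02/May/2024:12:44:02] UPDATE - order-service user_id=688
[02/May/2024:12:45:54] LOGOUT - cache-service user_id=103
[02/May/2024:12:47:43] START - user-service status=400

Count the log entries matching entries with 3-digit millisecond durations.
5

To find matching entries:

1. Pattern to match: entries with 3-digit millisecond durations
2. Scan each log entry for the pattern
3. Count matches: 5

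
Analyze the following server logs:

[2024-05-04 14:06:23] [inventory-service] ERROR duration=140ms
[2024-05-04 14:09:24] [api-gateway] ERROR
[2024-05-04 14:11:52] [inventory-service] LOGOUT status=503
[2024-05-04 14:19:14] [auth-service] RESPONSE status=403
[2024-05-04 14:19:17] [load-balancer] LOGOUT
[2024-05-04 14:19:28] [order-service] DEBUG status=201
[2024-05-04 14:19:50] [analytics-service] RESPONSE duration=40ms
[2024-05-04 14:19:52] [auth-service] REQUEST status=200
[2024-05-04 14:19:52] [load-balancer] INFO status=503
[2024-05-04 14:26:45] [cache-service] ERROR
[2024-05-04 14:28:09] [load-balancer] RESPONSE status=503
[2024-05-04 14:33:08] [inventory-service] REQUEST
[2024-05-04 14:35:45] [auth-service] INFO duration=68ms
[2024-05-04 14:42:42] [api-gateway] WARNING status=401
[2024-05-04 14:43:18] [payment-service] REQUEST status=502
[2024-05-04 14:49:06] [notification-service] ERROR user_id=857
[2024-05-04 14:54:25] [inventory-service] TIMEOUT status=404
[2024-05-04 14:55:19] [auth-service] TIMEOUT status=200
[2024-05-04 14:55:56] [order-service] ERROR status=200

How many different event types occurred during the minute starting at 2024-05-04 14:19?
5

To count unique event types:

1. Filter events in the minute starting at 2024-05-04 14:19
2. Extract event types from matching entries
3. Count unique types: 5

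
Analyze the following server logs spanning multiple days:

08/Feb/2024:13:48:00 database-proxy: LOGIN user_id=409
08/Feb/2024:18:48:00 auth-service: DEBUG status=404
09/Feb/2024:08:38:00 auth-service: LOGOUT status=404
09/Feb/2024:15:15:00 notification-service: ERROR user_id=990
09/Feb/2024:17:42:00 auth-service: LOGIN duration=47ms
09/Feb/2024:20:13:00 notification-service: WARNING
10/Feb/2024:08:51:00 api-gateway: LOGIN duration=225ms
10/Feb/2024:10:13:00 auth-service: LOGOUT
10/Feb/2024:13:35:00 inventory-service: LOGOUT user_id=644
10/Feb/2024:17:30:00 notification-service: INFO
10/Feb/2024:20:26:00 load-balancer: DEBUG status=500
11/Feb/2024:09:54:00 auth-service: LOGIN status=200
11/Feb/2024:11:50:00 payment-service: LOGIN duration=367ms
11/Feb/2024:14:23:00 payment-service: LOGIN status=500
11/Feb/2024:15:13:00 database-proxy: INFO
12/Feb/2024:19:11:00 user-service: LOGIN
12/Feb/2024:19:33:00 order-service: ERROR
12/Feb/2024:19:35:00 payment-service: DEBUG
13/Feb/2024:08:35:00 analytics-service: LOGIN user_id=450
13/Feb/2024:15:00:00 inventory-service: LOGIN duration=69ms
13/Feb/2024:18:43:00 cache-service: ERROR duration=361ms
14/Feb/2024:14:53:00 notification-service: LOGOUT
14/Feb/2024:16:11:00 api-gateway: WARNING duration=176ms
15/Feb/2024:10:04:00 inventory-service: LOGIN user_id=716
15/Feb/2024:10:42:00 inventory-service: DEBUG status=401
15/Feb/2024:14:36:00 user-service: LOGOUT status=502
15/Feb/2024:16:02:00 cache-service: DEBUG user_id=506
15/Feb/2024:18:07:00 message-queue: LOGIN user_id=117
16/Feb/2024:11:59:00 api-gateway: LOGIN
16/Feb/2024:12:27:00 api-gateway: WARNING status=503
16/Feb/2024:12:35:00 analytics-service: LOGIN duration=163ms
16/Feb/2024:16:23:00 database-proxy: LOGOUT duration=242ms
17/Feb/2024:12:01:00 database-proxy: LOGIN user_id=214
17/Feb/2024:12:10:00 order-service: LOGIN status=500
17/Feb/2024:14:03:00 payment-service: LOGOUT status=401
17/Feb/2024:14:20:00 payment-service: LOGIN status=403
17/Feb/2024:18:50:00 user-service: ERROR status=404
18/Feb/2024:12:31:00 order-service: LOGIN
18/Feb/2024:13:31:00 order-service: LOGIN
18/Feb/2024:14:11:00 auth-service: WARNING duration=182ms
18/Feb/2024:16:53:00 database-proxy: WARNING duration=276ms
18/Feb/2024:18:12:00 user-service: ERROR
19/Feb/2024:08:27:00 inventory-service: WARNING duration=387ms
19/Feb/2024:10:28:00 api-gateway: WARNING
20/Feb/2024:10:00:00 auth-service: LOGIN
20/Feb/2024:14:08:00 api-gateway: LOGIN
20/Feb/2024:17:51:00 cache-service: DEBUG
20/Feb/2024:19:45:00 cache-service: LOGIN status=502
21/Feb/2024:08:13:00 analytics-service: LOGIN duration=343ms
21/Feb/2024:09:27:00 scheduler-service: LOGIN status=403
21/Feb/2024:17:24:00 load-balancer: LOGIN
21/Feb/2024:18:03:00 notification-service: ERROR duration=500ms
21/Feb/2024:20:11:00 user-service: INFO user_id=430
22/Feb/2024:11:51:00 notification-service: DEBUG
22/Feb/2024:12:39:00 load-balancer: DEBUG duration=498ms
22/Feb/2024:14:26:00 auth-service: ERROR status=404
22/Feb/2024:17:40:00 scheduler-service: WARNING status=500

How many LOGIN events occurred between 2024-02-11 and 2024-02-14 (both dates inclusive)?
6

To filter by date range:

1. Date range: 2024-02-11 through 2024-02-14, both dates inclusive
2. Filter for LOGIN events whose date falls in this range
3. Count matching events: 6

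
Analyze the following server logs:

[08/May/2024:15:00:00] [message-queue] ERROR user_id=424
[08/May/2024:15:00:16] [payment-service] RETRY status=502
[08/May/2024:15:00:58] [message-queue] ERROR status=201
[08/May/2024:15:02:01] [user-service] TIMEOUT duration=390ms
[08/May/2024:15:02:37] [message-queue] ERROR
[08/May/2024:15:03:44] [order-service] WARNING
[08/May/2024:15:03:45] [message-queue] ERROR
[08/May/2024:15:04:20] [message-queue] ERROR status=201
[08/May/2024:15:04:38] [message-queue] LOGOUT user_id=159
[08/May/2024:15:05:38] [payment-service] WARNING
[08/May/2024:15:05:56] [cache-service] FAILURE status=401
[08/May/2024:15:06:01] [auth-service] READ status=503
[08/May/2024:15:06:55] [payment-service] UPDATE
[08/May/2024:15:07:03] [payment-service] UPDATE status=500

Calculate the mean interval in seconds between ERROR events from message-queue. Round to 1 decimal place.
65.0

To calculate average interval:

1. Find all ERROR events for message-queue in order
2. Calculate time gaps between consecutive events
3. Compute mean of gaps: 260 / 4 = 65.0 seconds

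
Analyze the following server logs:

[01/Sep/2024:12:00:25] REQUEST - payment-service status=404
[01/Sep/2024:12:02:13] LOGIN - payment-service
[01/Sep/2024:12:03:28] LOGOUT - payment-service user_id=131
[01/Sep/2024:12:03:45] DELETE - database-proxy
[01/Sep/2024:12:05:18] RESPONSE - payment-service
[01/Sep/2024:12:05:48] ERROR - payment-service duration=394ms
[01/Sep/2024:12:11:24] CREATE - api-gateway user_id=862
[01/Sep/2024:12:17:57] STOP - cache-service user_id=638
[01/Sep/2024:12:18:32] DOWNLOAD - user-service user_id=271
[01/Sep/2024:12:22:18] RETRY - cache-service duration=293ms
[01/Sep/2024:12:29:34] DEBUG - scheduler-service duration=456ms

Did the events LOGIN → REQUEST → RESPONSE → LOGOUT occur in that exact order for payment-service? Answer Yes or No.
No

To verify sequence order:

1. Find all events in sequence LOGIN → REQUEST → RESPONSE → LOGOUT for payment-service
2. Extract their timestamps
3. Check if timestamps are in ascending order
4. Result: No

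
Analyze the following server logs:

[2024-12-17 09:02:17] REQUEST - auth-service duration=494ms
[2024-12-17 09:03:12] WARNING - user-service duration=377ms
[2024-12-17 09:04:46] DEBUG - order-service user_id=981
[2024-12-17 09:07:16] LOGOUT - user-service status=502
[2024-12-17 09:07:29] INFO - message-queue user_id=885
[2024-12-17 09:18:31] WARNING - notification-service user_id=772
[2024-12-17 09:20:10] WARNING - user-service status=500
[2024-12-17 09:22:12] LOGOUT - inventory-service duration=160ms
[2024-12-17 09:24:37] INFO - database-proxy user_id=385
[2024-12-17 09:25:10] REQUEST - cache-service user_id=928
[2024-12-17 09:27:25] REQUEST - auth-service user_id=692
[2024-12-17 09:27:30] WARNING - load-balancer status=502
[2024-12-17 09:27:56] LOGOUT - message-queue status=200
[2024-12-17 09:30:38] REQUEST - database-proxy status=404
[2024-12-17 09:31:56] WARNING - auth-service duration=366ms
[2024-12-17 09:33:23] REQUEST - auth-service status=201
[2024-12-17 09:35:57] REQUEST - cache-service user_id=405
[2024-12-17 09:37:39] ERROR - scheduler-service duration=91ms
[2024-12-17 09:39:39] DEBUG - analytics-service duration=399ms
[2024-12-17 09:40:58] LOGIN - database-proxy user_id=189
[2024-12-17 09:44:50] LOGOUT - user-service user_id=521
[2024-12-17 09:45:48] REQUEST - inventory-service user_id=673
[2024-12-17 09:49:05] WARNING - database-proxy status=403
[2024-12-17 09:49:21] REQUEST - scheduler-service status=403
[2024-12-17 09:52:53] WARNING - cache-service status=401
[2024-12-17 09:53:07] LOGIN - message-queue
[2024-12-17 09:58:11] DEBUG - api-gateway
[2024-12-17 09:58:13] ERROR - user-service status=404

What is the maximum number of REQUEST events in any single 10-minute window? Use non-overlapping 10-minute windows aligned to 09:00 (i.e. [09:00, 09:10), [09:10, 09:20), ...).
3

To find the burst window:

1. Divide the log period into non-overlapping 10-minute windows starting at 09:00
2. Count REQUEST events in each window
3. Find the window with maximum count
4. Maximum events in a window: 3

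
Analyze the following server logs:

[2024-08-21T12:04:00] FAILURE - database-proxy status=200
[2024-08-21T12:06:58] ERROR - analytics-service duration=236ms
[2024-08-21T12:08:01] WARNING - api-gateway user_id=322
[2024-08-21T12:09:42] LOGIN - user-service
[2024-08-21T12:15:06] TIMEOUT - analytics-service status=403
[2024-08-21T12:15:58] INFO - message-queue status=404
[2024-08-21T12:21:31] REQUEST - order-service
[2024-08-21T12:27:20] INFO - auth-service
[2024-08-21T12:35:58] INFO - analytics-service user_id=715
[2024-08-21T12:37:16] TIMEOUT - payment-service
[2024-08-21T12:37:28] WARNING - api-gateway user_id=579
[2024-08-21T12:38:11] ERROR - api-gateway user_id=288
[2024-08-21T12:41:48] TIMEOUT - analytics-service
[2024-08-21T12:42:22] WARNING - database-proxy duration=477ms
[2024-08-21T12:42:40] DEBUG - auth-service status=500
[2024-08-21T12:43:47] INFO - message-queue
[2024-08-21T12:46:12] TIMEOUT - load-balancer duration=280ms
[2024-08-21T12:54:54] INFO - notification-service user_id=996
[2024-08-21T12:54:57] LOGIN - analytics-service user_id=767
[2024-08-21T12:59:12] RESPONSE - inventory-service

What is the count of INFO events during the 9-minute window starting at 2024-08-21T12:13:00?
1

To count events in the time window:

1. Window boundaries: 2024-08-21T12:13:00 to 2024-08-21T12:22:00
2. Filter for INFO events within this window
3. Count matching events: 1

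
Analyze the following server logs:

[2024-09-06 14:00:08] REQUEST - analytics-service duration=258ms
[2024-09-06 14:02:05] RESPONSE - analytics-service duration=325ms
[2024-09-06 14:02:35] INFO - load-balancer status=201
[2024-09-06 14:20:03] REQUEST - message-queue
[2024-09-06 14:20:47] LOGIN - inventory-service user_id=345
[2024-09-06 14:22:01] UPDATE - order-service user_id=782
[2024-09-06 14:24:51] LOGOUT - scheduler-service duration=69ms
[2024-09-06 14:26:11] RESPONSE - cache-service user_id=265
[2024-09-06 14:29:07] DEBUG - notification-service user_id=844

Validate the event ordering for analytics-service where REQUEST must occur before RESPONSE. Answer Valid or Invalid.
Valid

To validate ordering:

1. Required order: REQUEST → RESPONSE
2. Rule: REQUEST must occur before RESPONSE
3. Check actual order of events for analytics-service
4. Result: Valid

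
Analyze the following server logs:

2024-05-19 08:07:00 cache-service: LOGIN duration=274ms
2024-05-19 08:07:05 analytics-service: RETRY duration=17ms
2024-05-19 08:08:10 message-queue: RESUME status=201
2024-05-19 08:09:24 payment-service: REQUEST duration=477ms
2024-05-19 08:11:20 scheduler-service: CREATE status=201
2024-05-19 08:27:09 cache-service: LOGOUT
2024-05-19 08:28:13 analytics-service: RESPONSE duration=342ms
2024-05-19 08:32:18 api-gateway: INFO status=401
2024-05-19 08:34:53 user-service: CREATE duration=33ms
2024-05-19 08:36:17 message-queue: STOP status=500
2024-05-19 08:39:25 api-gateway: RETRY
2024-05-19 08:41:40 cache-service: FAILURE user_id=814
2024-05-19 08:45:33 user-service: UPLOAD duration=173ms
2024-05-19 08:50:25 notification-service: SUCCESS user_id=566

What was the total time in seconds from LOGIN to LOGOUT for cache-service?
1209

To calculate state duration:

1. Find LOGIN event for cache-service: 2024-05-19 08:07:00
2. Find LOGOUT event for cache-service: 2024-05-19 08:27:09
3. Calculate duration: 2024-05-19 08:27:09 - 2024-05-19 08:07:00 = 1209 seconds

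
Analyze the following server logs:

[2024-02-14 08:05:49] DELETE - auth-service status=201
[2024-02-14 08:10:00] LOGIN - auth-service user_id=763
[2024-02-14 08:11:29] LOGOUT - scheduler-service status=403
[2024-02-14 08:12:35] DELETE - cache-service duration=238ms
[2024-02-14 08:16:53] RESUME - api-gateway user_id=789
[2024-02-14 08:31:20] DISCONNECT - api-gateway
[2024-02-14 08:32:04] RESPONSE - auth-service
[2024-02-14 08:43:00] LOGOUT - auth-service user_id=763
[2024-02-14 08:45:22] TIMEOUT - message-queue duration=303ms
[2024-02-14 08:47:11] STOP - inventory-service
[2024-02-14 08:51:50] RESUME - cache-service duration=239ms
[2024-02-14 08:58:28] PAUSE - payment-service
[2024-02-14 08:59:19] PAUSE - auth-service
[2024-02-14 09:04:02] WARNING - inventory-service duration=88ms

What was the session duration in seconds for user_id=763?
1980

To calculate session duration:

1. Find LOGIN event for user_id=763: 2024-02-14 08:10:00
2. Find LOGOUT event for user_id=763: 2024-02-14 08:43:00
3. Session duration: 2024-02-14 08:43:00 - 2024-02-14 08:10:00 = 1980 seconds (33 minutes)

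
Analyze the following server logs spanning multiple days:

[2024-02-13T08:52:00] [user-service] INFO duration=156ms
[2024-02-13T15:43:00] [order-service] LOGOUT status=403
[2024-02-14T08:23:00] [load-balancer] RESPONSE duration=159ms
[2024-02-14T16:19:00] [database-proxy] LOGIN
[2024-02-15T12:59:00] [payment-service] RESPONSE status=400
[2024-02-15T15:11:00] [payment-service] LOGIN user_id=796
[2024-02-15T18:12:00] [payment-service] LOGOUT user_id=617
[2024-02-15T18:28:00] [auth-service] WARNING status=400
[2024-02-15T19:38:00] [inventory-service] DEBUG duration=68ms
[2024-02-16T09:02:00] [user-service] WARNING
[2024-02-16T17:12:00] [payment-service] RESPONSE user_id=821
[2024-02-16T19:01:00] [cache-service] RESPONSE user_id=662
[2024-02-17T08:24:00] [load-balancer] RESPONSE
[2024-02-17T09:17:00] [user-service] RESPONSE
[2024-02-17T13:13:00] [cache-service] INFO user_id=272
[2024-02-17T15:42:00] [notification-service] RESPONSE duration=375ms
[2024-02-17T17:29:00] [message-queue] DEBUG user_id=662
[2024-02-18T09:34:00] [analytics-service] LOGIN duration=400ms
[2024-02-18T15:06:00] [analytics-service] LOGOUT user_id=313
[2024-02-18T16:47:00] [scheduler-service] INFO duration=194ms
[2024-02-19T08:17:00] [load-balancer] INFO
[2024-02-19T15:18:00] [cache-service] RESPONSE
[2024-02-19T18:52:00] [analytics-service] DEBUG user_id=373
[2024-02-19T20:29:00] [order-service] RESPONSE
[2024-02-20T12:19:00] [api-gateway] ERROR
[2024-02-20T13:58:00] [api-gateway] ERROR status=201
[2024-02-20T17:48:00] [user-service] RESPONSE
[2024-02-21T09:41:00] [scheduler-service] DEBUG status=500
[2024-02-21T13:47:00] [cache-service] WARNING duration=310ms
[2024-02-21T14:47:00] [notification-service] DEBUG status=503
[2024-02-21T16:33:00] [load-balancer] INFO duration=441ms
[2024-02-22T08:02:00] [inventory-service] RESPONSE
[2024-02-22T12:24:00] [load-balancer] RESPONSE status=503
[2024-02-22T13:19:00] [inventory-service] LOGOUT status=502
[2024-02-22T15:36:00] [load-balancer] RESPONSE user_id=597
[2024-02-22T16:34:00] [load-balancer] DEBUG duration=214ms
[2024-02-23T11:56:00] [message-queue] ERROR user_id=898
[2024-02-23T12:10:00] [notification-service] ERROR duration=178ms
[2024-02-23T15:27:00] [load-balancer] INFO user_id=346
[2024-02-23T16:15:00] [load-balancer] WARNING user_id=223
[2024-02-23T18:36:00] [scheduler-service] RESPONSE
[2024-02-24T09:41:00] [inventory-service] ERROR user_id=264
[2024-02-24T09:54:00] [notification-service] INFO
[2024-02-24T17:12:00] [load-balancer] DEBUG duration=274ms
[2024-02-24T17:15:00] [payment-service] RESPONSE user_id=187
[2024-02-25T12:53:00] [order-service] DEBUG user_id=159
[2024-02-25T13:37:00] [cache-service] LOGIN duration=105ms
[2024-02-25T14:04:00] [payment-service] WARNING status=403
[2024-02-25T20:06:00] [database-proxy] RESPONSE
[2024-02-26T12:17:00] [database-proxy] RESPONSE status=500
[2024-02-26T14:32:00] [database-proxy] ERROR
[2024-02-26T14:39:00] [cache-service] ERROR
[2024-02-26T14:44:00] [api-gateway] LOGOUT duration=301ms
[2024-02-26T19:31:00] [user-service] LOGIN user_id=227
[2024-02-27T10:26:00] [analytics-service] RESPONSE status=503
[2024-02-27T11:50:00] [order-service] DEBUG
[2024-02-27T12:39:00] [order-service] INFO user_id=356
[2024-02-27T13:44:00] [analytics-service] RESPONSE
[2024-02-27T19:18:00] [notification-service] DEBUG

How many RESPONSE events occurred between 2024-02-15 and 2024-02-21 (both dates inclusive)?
9

To filter by date range:

1. Date range: 2024-02-15 through 2024-02-21, both dates inclusive
2. Filter for RESPONSE events whose date falls in this range
3. Count matching events: 9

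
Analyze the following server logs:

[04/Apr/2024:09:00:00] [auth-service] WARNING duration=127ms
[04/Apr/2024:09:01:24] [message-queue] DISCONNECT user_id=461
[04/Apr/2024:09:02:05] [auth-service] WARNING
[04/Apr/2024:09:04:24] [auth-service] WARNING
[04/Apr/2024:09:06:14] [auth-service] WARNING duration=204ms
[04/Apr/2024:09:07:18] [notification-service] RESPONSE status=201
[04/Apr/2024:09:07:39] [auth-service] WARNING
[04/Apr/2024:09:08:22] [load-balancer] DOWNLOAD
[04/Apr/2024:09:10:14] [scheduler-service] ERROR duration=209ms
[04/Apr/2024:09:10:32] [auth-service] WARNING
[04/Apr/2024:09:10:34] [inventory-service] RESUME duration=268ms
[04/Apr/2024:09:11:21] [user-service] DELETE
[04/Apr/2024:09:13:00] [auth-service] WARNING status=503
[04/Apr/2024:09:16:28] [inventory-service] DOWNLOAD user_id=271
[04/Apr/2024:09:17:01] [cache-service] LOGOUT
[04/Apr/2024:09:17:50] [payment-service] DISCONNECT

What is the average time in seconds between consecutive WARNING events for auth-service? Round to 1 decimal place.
130.0

To calculate average interval:

1. Find all WARNING events for auth-service in order
2. Calculate time gaps between consecutive events
3. Compute mean of gaps: 780 / 6 = 130.0 seconds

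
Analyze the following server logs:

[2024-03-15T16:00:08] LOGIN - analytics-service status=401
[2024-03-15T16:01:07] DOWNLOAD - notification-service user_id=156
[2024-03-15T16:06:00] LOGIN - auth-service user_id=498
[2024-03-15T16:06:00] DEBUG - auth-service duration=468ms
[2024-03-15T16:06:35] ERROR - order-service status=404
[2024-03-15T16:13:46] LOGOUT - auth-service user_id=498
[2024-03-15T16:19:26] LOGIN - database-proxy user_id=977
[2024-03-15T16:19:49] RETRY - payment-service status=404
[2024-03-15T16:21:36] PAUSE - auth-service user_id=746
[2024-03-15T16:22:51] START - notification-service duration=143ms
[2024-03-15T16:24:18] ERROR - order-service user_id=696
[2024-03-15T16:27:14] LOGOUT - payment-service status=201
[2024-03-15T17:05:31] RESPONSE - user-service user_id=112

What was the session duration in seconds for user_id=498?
466

To calculate session duration:

1. Find LOGIN event for user_id=498: 2024-03-15T16:06:00
2. Find LOGOUT event for user_id=498: 2024-03-15T16:13:46
3. Session duration: 2024-03-15T16:13:46 - 2024-03-15T16:06:00 = 466 seconds (7 minutes)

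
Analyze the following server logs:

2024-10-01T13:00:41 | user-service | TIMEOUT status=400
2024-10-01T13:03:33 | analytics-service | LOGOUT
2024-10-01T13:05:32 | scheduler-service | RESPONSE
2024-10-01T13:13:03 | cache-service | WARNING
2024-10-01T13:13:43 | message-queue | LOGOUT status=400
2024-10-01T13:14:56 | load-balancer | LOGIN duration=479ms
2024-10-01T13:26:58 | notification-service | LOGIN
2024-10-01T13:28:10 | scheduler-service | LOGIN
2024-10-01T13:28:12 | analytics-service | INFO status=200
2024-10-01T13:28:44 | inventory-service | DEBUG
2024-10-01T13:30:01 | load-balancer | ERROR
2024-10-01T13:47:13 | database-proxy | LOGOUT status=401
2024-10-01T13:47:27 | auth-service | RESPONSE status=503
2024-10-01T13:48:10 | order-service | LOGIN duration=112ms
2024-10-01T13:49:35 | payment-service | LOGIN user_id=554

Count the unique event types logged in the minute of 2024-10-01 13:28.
3

To count unique event types:

1. Filter events in the minute starting at 2024-10-01 13:28
2. Extract event types from matching entries
3. Count unique types: 3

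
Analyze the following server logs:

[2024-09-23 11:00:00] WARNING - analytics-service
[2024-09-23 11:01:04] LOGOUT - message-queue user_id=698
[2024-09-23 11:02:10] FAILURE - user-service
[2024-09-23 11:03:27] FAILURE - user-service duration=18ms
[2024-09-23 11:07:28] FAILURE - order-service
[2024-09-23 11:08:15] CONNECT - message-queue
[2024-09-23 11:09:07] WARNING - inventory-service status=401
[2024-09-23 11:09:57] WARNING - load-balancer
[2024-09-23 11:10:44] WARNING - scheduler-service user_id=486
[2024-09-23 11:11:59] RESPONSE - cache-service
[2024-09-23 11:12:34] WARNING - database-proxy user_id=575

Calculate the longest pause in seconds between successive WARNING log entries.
547

To find the longest gap:

1. Extract all WARNING events in chronological order
2. Calculate time differences between consecutive events
3. Find the maximum difference
4. Longest gap: 547 seconds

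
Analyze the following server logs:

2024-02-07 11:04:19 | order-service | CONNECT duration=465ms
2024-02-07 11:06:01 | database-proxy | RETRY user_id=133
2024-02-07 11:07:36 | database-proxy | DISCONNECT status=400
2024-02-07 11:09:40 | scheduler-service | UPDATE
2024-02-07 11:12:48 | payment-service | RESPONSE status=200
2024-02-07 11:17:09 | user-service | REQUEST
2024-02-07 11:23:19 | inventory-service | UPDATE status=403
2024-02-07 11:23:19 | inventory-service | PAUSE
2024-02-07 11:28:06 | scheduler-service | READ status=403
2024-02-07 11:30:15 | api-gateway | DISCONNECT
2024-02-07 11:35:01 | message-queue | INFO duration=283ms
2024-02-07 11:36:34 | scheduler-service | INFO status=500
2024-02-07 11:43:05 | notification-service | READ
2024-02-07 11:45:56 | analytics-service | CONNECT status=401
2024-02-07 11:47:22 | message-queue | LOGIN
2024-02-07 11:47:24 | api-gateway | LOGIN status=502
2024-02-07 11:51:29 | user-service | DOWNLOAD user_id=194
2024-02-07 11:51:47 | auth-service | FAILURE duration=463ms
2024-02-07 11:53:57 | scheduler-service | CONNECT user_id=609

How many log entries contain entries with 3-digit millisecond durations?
3

To find matching entries:

1. Pattern to match: entries with 3-digit millisecond durations
2. Scan each log entry for the pattern
3. Count matches: 3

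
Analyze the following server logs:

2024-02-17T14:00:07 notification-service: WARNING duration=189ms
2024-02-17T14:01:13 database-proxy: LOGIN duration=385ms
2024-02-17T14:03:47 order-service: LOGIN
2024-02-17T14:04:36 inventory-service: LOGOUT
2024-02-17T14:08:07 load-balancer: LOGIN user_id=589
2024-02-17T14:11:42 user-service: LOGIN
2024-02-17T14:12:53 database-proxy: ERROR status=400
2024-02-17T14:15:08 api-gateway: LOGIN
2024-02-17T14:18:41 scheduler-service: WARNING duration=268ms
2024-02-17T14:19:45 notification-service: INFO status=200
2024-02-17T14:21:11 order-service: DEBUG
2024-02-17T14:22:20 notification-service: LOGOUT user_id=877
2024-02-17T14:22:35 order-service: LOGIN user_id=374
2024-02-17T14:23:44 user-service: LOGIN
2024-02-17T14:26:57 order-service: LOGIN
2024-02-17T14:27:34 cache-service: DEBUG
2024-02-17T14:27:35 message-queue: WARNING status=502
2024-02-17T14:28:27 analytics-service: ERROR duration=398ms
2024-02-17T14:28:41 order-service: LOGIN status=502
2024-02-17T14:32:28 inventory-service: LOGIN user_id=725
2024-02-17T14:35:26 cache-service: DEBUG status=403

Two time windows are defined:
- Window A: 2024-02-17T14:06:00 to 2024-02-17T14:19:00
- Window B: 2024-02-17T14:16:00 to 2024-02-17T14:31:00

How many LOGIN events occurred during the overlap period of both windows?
0

To find overlap events:

1. Window A: 2024-02-17T14:06:00 to 2024-02-17T14:19:00
2. Window B: 2024-02-17T14:16:00 to 2024-02-17T14:31:00
3. Overlap period: 2024-02-17T14:16:00 to 2024-02-17T14:19:00
4. Count LOGIN events in overlap: 0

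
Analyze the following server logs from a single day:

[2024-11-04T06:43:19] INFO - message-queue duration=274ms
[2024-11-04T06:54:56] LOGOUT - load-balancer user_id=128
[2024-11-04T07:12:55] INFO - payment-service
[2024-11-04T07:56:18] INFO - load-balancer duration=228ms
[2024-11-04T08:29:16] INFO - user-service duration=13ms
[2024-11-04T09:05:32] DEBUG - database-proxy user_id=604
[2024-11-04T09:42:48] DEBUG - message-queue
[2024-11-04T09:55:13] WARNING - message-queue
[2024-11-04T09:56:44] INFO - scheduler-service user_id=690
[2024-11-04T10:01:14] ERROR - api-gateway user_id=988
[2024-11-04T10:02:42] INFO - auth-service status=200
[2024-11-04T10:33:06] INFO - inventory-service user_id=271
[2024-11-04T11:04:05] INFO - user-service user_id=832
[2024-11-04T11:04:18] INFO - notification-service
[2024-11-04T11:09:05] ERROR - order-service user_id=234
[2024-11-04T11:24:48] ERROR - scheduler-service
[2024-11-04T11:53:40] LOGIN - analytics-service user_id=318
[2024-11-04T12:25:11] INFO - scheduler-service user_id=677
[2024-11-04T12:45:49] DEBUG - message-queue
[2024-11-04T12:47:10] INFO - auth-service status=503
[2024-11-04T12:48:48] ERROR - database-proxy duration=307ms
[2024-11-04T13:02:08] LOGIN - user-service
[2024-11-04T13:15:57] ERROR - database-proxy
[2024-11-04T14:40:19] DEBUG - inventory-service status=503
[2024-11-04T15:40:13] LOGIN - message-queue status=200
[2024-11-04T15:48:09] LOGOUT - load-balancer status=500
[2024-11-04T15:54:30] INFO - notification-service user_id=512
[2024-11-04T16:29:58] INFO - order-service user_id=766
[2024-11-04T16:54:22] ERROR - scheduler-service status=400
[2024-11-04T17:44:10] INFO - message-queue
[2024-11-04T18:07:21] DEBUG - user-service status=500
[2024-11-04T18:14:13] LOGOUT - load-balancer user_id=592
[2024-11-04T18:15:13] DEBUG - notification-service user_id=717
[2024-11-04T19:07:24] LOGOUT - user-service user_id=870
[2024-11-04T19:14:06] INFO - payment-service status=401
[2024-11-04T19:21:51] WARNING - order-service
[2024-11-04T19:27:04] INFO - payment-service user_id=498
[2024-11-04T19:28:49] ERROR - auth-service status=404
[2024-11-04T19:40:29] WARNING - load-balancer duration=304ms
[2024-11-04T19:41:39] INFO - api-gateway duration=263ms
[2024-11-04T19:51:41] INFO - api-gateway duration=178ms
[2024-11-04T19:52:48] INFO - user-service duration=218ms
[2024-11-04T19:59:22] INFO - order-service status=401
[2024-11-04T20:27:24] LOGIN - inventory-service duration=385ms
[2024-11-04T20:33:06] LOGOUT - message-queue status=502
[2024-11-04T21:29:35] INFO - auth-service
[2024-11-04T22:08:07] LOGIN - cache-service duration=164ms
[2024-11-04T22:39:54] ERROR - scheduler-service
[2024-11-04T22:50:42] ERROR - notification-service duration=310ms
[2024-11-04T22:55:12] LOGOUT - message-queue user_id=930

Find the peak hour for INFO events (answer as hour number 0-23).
19

To find the peak hour:

1. Group all INFO events by hour
2. Count events in each hour
3. Find hour with maximum count
4. Peak hour: 19 (with 6 events)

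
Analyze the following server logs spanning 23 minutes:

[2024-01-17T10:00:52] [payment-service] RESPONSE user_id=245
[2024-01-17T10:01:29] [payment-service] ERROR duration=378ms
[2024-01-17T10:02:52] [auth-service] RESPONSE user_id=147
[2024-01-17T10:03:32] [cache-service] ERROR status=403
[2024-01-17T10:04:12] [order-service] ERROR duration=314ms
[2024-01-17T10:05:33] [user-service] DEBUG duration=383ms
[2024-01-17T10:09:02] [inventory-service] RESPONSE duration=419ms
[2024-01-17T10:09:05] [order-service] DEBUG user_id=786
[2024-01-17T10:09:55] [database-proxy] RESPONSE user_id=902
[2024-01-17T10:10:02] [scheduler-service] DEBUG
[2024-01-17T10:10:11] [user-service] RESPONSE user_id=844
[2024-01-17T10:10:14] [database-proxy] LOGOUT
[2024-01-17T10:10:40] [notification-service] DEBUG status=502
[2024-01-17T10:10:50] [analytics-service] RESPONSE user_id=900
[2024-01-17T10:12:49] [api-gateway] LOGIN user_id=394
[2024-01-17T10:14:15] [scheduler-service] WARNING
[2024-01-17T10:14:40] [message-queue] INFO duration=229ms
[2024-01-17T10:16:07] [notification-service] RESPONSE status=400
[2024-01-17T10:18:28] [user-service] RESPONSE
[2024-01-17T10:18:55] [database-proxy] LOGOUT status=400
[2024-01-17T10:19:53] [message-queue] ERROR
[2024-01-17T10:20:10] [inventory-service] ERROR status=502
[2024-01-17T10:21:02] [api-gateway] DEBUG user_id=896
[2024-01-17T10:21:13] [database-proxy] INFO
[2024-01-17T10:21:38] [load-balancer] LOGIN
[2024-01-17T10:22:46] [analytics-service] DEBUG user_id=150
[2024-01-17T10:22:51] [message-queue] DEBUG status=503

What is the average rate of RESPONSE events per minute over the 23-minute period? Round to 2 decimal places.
0.35

To calculate the rate:

1. Count total RESPONSE events: 8
2. Total time period: 23 minutes
3. Rate = 8 / 23 = 0.35 events per minute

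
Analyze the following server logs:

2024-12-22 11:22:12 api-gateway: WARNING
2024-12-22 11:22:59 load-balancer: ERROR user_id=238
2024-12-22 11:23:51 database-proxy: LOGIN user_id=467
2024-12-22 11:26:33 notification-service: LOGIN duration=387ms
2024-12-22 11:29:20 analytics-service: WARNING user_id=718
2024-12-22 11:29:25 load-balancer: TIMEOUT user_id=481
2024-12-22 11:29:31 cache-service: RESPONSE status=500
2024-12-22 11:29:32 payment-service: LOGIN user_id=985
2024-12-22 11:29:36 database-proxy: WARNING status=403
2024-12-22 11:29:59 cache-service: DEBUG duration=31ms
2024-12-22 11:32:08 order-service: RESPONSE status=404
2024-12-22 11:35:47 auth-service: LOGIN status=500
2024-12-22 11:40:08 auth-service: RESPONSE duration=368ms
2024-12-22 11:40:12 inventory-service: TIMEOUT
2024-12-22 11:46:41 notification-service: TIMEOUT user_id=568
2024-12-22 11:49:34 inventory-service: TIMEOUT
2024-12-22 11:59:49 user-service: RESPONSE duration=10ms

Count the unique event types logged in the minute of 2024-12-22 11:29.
5

To count unique event types:

1. Filter events in the minute starting at 2024-12-22 11:29
2. Extract event types from matching entries
3. Count unique types: 5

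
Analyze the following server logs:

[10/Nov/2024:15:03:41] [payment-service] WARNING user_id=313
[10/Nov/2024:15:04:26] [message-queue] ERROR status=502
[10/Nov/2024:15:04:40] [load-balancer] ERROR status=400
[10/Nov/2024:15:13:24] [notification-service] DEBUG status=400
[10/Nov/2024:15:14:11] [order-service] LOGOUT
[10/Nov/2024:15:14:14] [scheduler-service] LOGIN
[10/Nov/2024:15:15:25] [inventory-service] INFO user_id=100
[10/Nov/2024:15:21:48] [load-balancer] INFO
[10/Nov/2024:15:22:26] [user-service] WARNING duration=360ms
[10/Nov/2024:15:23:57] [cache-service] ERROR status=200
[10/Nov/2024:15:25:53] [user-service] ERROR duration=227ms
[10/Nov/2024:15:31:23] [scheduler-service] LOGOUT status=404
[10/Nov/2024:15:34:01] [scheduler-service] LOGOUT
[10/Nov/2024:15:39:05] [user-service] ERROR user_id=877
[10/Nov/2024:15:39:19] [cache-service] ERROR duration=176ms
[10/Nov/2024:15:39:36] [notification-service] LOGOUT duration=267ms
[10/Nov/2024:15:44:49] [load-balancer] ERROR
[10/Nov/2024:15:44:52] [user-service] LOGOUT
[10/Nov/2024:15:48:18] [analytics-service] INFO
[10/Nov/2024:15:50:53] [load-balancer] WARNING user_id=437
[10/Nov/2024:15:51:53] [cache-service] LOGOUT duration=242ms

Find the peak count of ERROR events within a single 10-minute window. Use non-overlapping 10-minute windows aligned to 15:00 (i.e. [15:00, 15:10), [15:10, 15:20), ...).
2

To find the burst window:

1. Divide the log period into non-overlapping 10-minute windows starting at 15:00
2. Count ERROR events in each window
3. Find the window with maximum count
4. Maximum events in a window: 2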